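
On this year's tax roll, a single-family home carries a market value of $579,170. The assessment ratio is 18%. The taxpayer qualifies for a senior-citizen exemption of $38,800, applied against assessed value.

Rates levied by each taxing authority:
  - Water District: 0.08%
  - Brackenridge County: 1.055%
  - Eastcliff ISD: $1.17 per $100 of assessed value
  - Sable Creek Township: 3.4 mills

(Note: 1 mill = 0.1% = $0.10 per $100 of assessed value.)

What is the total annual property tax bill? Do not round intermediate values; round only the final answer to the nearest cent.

Assessed value = $579,170 × 0.18 = $104,250.6
Taxable value = $104,250.6 − $38,800 = $65,450.6
Water District: $65,450.6 × 0.0008 = $52.36048
Brackenridge County: $65,450.6 × 0.01055 = $690.50383
Eastcliff ISD: $65,450.6 × 0.0117 = $765.77202
Sable Creek Township: $65,450.6 × 0.0034 = $222.53204
Total = $1,731.16837

$1,731.17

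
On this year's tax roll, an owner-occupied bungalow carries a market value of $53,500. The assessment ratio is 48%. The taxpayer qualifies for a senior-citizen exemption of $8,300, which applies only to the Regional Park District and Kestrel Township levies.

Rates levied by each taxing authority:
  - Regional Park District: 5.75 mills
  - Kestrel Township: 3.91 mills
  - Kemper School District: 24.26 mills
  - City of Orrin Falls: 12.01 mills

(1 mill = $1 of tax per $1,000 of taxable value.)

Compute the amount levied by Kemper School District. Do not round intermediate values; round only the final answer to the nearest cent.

Assessed value = $53,500 × 0.48 = $25,680
Kemper School District taxable value = $25,680 (exemption does not apply)
Kemper School District levy = $25,680 × 0.02426 = $622.9968

$623.00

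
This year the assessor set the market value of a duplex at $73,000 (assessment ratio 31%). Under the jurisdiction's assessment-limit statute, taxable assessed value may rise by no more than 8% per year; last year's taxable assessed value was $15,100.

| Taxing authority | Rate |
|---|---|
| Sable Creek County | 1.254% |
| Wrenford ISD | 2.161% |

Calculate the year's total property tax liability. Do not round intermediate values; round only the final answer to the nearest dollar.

Uncapped assessed value = $73,000 × 0.31 = $22,630
Cap limit = $15,100 × 1.08 = $16,308
Taxable assessed value = min($22,630, $16,308) = $16,308 (cap binds)
Sable Creek County: $16,308 × 0.01254 = $204.50232
Wrenford ISD: $16,308 × 0.02161 = $352.41588
Total = $556.9182

$557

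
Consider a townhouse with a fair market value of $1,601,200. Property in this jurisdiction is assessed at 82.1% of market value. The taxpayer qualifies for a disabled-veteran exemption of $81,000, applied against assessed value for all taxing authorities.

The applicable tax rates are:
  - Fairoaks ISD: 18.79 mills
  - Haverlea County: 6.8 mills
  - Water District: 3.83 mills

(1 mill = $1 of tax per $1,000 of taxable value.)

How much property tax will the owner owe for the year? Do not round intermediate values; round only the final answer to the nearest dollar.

$36,292

Assessed value = $1,601,200 × 0.821 = $1,314,585.2
Taxable value = $1,314,585.2 − $81,000 = $1,233,585.2
Fairoaks ISD: $1,233,585.2 × 0.01879 = $23,179.065908
Haverlea County: $1,233,585.2 × 0.0068 = $8,388.37936
Water District: $1,233,585.2 × 0.00383 = $4,724.631316
Total = $23,179.065908 + $8,388.37936 + $4,724.631316 = $36,292.076584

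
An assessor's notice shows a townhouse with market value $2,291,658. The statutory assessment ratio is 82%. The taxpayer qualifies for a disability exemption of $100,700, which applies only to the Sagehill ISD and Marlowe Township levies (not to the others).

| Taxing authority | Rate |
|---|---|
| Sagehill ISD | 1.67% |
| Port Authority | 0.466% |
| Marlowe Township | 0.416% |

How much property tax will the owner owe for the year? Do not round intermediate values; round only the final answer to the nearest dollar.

$45,856

Assessed value = $2,291,658 × 0.82 = $1,879,159.56
Sagehill ISD: ($1,879,159.56 − $100,700) × 0.0167 = $1,778,459.56 × 0.0167 = $29,700.274652
Port Authority: $1,879,159.56 × 0.00466 = $8,756.8835496
Marlowe Township: ($1,879,159.56 − $100,700) × 0.00416 = $1,778,459.56 × 0.00416 = $7,398.3917696
Total = $45,855.5499712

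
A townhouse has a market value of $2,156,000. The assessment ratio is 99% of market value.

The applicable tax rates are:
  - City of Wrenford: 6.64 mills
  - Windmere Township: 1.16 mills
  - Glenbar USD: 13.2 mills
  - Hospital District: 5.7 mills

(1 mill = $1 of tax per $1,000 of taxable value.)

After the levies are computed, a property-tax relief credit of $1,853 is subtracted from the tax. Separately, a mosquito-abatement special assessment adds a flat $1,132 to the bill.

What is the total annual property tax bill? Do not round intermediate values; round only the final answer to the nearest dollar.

$56,269

Assessed value = $2,156,000 × 0.99 = $2,134,440
City of Wrenford: $2,134,440 × 0.00664 = $14,172.6816
Windmere Township: $2,134,440 × 0.00116 = $2,475.9504
Glenbar USD: $2,134,440 × 0.0132 = $28,174.608
Hospital District: $2,134,440 × 0.0057 = $12,166.308
Levies subtotal = $56,989.548
After credit = $56,989.548 − $1,853 = $55,136.548
Total = $55,136.548 + $1,132 = $56,268.548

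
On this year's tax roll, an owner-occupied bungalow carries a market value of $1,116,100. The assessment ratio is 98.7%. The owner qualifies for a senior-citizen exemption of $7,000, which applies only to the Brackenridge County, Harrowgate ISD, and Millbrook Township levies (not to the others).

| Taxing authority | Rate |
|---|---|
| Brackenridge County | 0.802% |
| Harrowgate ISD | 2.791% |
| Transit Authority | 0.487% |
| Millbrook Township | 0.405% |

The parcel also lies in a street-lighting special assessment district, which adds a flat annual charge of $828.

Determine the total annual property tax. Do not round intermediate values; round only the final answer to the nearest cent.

Assessed value = $1,116,100 × 0.987 = $1,101,590.7
Brackenridge County: ($1,101,590.7 − $7,000) × 0.00802 = $1,094,590.7 × 0.00802 = $8,778.617414
Harrowgate ISD: ($1,101,590.7 − $7,000) × 0.02791 = $1,094,590.7 × 0.02791 = $30,550.026437
Transit Authority: $1,101,590.7 × 0.00487 = $5,364.746709
Millbrook Township: ($1,101,590.7 − $7,000) × 0.00405 = $1,094,590.7 × 0.00405 = $4,433.092335
Levies subtotal = $49,126.482895
Total = $49,126.482895 + $828 = $49,954.482895

$49,954.48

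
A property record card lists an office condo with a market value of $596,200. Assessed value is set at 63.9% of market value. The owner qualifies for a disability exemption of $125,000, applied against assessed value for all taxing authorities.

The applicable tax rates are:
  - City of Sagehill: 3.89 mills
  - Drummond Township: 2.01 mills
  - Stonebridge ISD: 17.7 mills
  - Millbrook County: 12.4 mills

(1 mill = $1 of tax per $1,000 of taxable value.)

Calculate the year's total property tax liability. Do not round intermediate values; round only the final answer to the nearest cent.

Assessed value = $596,200 × 0.639 = $380,971.8
Taxable value = $380,971.8 − $125,000 = $255,971.8
City of Sagehill: $255,971.8 × 0.00389 = $995.730302
Drummond Township: $255,971.8 × 0.00201 = $514.503318
Stonebridge ISD: $255,971.8 × 0.0177 = $4,530.70086
Millbrook County: $255,971.8 × 0.0124 = $3,174.05032
Total = $995.730302 + $514.503318 + $4,530.70086 + $3,174.05032 = $9,214.9848

$9,214.98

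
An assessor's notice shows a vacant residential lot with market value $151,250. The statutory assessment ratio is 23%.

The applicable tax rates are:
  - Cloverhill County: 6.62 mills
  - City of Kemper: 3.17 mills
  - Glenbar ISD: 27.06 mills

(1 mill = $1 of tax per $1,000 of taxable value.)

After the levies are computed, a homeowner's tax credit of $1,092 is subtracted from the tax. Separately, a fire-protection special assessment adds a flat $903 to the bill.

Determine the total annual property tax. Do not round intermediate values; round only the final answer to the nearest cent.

$1,092.92

Assessed value = $151,250 × 0.23 = $34,787.5
Cloverhill County: $34,787.5 × 0.00662 = $230.29325
City of Kemper: $34,787.5 × 0.00317 = $110.276375
Glenbar ISD: $34,787.5 × 0.02706 = $941.34975
Levies subtotal = $1,281.919375
After credit = $1,281.919375 − $1,092 = $189.919375
Total = $189.919375 + $903 = $1,092.919375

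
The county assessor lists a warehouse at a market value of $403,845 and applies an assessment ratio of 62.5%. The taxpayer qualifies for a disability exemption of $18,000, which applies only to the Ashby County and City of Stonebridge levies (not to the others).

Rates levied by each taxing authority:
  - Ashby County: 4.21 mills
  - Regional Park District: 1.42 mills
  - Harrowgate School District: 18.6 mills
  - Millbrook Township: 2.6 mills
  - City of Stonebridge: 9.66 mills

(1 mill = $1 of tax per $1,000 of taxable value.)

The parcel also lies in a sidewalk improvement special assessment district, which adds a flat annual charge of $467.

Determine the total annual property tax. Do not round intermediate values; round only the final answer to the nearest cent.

Assessed value = $403,845 × 0.625 = $252,403.125
Ashby County: ($252,403.125 − $18,000) × 0.00421 = $234,403.125 × 0.00421 = $986.83715625
Regional Park District: $252,403.125 × 0.00142 = $358.4124375
Harrowgate School District: $252,403.125 × 0.0186 = $4,694.698125
Millbrook Township: $252,403.125 × 0.0026 = $656.248125
City of Stonebridge: ($252,403.125 − $18,000) × 0.00966 = $234,403.125 × 0.00966 = $2,264.3341875
Levies subtotal = $8,960.53003125
Total = $8,960.53003125 + $467 = $9,427.53003125

$9,427.53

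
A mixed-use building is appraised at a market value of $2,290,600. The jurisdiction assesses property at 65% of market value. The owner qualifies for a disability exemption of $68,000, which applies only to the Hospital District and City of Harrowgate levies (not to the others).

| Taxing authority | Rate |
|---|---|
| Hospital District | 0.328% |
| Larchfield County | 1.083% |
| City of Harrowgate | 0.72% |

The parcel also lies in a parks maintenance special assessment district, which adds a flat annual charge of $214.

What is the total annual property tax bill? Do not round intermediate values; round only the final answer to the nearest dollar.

$31,230

Assessed value = $2,290,600 × 0.65 = $1,488,890
Hospital District: ($1,488,890 − $68,000) × 0.00328 = $1,420,890 × 0.00328 = $4,660.5192
Larchfield County: $1,488,890 × 0.01083 = $16,124.6787
City of Harrowgate: ($1,488,890 − $68,000) × 0.0072 = $1,420,890 × 0.0072 = $10,230.408
Levies subtotal = $31,015.6059
Total = $31,015.6059 + $214 = $31,229.6059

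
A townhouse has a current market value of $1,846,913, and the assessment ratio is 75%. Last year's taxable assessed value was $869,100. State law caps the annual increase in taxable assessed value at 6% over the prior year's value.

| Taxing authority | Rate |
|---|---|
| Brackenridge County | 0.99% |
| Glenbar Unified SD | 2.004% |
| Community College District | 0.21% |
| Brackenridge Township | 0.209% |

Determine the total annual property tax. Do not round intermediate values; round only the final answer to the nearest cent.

$31,442.13

Uncapped assessed value = $1,846,913 × 0.75 = $1,385,184.75
Cap limit = $869,100 × 1.06 = $921,246
Taxable assessed value = min($1,385,184.75, $921,246) = $921,246 (cap binds)
Brackenridge County: $921,246 × 0.0099 = $9,120.3354
Glenbar Unified SD: $921,246 × 0.02004 = $18,461.76984
Community College District: $921,246 × 0.0021 = $1,934.6166
Brackenridge Township: $921,246 × 0.00209 = $1,925.40414
Total = $31,442.12598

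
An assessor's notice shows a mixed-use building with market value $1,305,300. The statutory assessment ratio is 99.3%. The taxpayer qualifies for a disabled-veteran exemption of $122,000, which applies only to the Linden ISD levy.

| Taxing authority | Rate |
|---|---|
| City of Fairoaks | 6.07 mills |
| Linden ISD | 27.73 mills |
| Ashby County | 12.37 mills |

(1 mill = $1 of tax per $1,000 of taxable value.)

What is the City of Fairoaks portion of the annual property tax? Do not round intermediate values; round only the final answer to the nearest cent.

$7,867.71

Assessed value = $1,305,300 × 0.993 = $1,296,162.9
City of Fairoaks taxable value = $1,296,162.9 (exemption does not apply)
City of Fairoaks levy = $1,296,162.9 × 0.00607 = $7,867.708803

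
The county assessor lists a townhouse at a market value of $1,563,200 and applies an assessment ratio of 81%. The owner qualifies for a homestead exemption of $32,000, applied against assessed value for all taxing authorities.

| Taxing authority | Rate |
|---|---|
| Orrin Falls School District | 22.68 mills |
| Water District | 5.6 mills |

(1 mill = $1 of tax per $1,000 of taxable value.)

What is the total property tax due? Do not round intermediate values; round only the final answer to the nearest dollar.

Assessed value = $1,563,200 × 0.81 = $1,266,192
Taxable value = $1,266,192 − $32,000 = $1,234,192
Orrin Falls School District: $1,234,192 × 0.02268 = $27,991.47456
Water District: $1,234,192 × 0.0056 = $6,911.4752
Total = $27,991.47456 + $6,911.4752 = $34,902.94976

$34,903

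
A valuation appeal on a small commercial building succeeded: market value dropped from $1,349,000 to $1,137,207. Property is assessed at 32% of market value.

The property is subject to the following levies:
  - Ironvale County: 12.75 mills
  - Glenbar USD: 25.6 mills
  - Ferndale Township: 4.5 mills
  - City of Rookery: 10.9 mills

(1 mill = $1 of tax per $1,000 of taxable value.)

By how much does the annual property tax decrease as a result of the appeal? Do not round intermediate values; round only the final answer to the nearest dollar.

$3,643

Old assessed value = $1,349,000 × 0.32 = $431,680
New assessed value = $1,137,207 × 0.32 = $363,906.24
Combined rate = 0.01275 + 0.0256 + 0.0045 + 0.0109 = 0.05375
Old tax = $431,680 × 0.05375 = $23,202.8
New tax = $363,906.24 × 0.05375 = $19,559.9604
Reduction = $23,202.8 − $19,559.9604 = $3,642.8396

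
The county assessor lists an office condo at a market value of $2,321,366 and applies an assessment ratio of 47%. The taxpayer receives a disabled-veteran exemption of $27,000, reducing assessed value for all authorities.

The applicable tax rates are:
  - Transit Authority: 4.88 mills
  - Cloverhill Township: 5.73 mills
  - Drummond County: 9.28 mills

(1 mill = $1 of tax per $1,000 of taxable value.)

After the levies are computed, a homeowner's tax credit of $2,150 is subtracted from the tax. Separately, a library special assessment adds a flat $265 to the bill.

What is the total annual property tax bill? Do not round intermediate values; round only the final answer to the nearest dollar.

Assessed value = $2,321,366 × 0.47 = $1,091,042.02
Taxable value = $1,091,042.02 − $27,000 = $1,064,042.02
Transit Authority: $1,064,042.02 × 0.00488 = $5,192.5250576
Cloverhill Township: $1,064,042.02 × 0.00573 = $6,096.9607746
Drummond County: $1,064,042.02 × 0.00928 = $9,874.3099456
Levies subtotal = $21,163.7957778
After credit = $21,163.7957778 − $2,150 = $19,013.7957778
Total = $19,013.7957778 + $265 = $19,278.7957778

$19,279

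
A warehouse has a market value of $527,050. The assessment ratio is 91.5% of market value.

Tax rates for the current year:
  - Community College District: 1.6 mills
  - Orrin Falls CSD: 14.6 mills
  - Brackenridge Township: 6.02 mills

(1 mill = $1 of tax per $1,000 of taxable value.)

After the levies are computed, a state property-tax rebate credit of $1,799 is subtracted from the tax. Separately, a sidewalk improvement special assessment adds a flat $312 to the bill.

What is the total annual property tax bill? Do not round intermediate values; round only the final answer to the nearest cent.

Assessed value = $527,050 × 0.915 = $482,250.75
Community College District: $482,250.75 × 0.0016 = $771.6012
Orrin Falls CSD: $482,250.75 × 0.0146 = $7,040.86095
Brackenridge Township: $482,250.75 × 0.00602 = $2,903.149515
Levies subtotal = $10,715.611665
After credit = $10,715.611665 − $1,799 = $8,916.611665
Total = $8,916.611665 + $312 = $9,228.611665

$9,228.61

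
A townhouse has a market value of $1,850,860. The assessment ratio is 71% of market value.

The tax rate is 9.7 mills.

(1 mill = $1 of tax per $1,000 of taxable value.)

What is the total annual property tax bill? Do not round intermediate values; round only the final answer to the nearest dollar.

$12,747

Assessed value = $1,850,860 × 0.71 = $1,314,110.6
Tax = $1,314,110.6 × 0.0097 = $12,746.87282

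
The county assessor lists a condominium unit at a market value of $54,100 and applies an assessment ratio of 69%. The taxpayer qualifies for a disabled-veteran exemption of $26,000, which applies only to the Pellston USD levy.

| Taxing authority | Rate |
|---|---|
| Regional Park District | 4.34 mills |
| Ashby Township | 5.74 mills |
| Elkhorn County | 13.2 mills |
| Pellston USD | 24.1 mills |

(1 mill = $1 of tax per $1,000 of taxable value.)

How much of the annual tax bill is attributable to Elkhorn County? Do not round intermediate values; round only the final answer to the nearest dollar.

$493

Assessed value = $54,100 × 0.69 = $37,329
Elkhorn County taxable value = $37,329 (exemption does not apply)
Elkhorn County levy = $37,329 × 0.0132 = $492.7428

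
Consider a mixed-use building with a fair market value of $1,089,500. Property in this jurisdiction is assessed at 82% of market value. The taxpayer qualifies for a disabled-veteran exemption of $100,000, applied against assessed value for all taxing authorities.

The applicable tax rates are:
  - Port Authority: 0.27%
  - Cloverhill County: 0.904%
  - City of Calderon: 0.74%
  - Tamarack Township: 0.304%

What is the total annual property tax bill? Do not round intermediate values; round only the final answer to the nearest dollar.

Assessed value = $1,089,500 × 0.82 = $893,390
Taxable value = $893,390 − $100,000 = $793,390
Port Authority: $793,390 × 0.0027 = $2,142.153
Cloverhill County: $793,390 × 0.00904 = $7,172.2456
City of Calderon: $793,390 × 0.0074 = $5,871.086
Tamarack Township: $793,390 × 0.00304 = $2,411.9056
Total = $2,142.153 + $7,172.2456 + $5,871.086 + $2,411.9056 = $17,597.3902

$17,597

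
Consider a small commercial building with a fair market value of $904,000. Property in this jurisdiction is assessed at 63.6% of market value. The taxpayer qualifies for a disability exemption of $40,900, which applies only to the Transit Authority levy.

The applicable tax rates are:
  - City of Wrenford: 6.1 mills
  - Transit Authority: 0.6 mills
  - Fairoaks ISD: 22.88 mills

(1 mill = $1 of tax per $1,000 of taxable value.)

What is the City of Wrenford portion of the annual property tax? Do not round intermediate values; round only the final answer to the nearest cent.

Assessed value = $904,000 × 0.636 = $574,944
City of Wrenford taxable value = $574,944 (exemption does not apply)
City of Wrenford levy = $574,944 × 0.0061 = $3,507.1584

$3,507.16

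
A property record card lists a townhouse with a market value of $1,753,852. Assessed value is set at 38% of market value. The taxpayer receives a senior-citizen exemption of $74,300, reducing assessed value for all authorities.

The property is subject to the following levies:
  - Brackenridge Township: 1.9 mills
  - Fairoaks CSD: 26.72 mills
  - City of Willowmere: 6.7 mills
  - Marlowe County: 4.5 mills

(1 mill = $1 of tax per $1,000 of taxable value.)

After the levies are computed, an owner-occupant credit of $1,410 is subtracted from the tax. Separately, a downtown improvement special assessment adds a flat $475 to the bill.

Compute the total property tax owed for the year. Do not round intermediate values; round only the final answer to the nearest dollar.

$22,645

Assessed value = $1,753,852 × 0.38 = $666,463.76
Taxable value = $666,463.76 − $74,300 = $592,163.76
Brackenridge Township: $592,163.76 × 0.0019 = $1,125.111144
Fairoaks CSD: $592,163.76 × 0.02672 = $15,822.6156672
City of Willowmere: $592,163.76 × 0.0067 = $3,967.497192
Marlowe County: $592,163.76 × 0.0045 = $2,664.73692
Levies subtotal = $23,579.9609232
After credit = $23,579.9609232 − $1,410 = $22,169.9609232
Total = $22,169.9609232 + $475 = $22,644.9609232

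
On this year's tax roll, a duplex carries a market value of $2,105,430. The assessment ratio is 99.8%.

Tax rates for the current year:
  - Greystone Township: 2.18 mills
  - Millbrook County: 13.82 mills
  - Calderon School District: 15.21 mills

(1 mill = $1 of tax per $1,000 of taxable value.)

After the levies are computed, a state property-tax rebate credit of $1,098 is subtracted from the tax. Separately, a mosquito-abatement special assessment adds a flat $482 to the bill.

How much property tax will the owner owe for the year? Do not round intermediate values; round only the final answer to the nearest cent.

$64,963.05

Assessed value = $2,105,430 × 0.998 = $2,101,219.14
Greystone Township: $2,101,219.14 × 0.00218 = $4,580.6577252
Millbrook County: $2,101,219.14 × 0.01382 = $29,038.8485148
Calderon School District: $2,101,219.14 × 0.01521 = $31,959.5431194
Levies subtotal = $65,579.0493594
After credit = $65,579.0493594 − $1,098 = $64,481.0493594
Total = $64,481.0493594 + $482 = $64,963.0493594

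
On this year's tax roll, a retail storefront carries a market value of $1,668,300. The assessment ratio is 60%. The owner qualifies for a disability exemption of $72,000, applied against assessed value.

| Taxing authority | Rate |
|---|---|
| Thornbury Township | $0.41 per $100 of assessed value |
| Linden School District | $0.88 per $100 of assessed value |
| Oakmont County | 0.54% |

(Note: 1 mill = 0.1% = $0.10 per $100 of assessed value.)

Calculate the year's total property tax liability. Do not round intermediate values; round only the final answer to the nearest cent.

Assessed value = $1,668,300 × 0.6 = $1,000,980
Taxable value = $1,000,980 − $72,000 = $928,980
Thornbury Township: $928,980 × 0.0041 = $3,808.818
Linden School District: $928,980 × 0.0088 = $8,175.024
Oakmont County: $928,980 × 0.0054 = $5,016.492
Total = $17,000.334

$17,000.33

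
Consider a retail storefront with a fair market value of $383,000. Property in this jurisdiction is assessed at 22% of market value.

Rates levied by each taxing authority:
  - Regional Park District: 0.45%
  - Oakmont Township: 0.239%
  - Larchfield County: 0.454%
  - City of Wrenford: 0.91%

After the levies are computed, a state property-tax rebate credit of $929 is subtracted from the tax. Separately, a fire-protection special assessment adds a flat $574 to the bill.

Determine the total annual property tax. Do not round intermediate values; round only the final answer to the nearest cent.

Assessed value = $383,000 × 0.22 = $84,260
Regional Park District: $84,260 × 0.0045 = $379.17
Oakmont Township: $84,260 × 0.00239 = $201.3814
Larchfield County: $84,260 × 0.00454 = $382.5404
City of Wrenford: $84,260 × 0.0091 = $766.766
Levies subtotal = $1,729.8578
After credit = $1,729.8578 − $929 = $800.8578
Total = $800.8578 + $574 = $1,374.8578

$1,374.86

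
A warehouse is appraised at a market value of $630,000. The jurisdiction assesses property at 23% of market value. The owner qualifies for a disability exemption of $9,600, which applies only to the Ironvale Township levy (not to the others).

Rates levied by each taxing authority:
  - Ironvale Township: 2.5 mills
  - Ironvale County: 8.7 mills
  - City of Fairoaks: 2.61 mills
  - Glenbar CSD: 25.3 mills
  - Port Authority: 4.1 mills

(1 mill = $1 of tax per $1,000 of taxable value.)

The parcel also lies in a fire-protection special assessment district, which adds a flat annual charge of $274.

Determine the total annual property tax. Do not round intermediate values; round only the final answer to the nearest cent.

Assessed value = $630,000 × 0.23 = $144,900
Ironvale Township: ($144,900 − $9,600) × 0.0025 = $135,300 × 0.0025 = $338.25
Ironvale County: $144,900 × 0.0087 = $1,260.63
City of Fairoaks: $144,900 × 0.00261 = $378.189
Glenbar CSD: $144,900 × 0.0253 = $3,665.97
Port Authority: $144,900 × 0.0041 = $594.09
Levies subtotal = $6,237.129
Total = $6,237.129 + $274 = $6,511.129

$6,511.13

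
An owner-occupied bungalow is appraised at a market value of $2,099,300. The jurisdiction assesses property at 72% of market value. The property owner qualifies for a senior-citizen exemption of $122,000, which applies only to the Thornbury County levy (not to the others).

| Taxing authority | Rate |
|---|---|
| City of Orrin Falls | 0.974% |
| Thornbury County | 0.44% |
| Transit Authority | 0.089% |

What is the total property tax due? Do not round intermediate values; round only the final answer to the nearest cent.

Assessed value = $2,099,300 × 0.72 = $1,511,496
City of Orrin Falls: $1,511,496 × 0.00974 = $14,721.97104
Thornbury County: ($1,511,496 − $122,000) × 0.0044 = $1,389,496 × 0.0044 = $6,113.7824
Transit Authority: $1,511,496 × 0.00089 = $1,345.23144
Total = $22,180.98488

$22,180.98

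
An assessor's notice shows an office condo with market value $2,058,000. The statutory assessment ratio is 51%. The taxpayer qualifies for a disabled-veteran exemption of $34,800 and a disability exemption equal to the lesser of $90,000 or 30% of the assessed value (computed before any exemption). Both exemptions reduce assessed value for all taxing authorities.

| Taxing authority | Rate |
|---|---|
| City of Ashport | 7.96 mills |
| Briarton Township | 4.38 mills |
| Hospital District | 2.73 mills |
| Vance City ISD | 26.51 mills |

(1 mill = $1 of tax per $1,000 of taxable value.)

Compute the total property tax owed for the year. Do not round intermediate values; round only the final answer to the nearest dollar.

$38,452

Assessed value = $2,058,000 × 0.51 = $1,049,580
Disability exemption = min($90,000, 30% × $1,049,580) = min($90,000, $314,874) = $90,000 (dollar cap binds)
Taxable value = $1,049,580 − $34,800 − $90,000 = $924,780
City of Ashport: $924,780 × 0.00796 = $7,361.2488
Briarton Township: $924,780 × 0.00438 = $4,050.5364
Hospital District: $924,780 × 0.00273 = $2,524.6494
Vance City ISD: $924,780 × 0.02651 = $24,515.9178
Total = $38,452.3524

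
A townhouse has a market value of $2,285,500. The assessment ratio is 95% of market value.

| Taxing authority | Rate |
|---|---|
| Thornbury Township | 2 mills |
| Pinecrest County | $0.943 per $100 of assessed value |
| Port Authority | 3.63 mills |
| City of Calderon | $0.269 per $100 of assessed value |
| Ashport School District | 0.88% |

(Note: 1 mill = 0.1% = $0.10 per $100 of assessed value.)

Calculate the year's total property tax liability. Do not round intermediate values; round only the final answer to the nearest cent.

Assessed value = $2,285,500 × 0.95 = $2,171,225
Thornbury Township: $2,171,225 × 0.002 = $4,342.45
Pinecrest County: $2,171,225 × 0.00943 = $20,474.65175
Port Authority: $2,171,225 × 0.00363 = $7,881.54675
City of Calderon: $2,171,225 × 0.00269 = $5,840.59525
Ashport School District: $2,171,225 × 0.0088 = $19,106.78
Total = $57,646.02375

$57,646.02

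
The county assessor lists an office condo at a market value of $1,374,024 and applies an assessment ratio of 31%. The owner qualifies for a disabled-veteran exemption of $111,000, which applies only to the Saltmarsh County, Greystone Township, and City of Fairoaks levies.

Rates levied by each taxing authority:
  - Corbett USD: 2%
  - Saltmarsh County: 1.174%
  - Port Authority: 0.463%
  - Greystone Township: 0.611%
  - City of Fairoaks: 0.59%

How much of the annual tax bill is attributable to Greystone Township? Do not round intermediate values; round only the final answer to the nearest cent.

Assessed value = $1,374,024 × 0.31 = $425,947.44
Greystone Township taxable value = $425,947.44 − $111,000 = $314,947.44
Greystone Township levy = $314,947.44 × 0.00611 = $1,924.3288584

$1,924.33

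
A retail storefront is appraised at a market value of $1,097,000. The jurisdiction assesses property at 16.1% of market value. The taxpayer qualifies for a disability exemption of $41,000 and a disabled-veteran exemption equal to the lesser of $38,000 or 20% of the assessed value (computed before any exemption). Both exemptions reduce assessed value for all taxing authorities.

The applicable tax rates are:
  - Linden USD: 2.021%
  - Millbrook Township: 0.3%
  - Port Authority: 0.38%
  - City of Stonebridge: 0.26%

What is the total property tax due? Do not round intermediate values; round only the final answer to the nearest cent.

$2,969.69

Assessed value = $1,097,000 × 0.161 = $176,617
Disabled-veteran exemption = min($38,000, 20% × $176,617) = min($38,000, $35,323.4) = $35,323.4 (percentage binds)
Taxable value = $176,617 − $41,000 − $35,323.4 = $100,293.6
Linden USD: $100,293.6 × 0.02021 = $2,026.933656
Millbrook Township: $100,293.6 × 0.003 = $300.8808
Port Authority: $100,293.6 × 0.0038 = $381.11568
City of Stonebridge: $100,293.6 × 0.0026 = $260.76336
Total = $2,969.693496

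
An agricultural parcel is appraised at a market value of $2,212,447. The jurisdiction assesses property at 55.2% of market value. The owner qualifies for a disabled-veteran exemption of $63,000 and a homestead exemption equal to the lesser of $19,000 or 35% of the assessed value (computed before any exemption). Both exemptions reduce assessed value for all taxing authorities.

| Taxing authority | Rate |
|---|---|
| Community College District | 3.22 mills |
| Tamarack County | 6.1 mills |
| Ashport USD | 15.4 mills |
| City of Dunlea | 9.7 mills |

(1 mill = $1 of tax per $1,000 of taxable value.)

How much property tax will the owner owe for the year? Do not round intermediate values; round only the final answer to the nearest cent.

$39,213.70

Assessed value = $2,212,447 × 0.552 = $1,221,270.744
Homestead exemption = min($19,000, 35% × $1,221,270.744) = min($19,000, $427,444.7604) = $19,000 (dollar cap binds)
Taxable value = $1,221,270.744 − $63,000 − $19,000 = $1,139,270.744
Community College District: $1,139,270.744 × 0.00322 = $3,668.45179568
Tamarack County: $1,139,270.744 × 0.0061 = $6,949.5515384
Ashport USD: $1,139,270.744 × 0.0154 = $17,544.7694576
City of Dunlea: $1,139,270.744 × 0.0097 = $11,050.9262168
Total = $39,213.69900848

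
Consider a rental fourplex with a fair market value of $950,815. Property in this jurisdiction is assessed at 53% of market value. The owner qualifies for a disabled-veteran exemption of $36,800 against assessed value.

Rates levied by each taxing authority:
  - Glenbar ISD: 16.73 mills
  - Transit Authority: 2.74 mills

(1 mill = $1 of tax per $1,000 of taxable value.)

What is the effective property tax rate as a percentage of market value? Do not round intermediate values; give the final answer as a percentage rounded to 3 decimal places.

Assessed value = $950,815 × 0.53 = $503,931.95
Taxable value = $503,931.95 − $36,800 = $467,131.95
Glenbar ISD: $467,131.95 × 0.01673 = $7,815.1175235
Transit Authority: $467,131.95 × 0.00274 = $1,279.941543
Total tax = $9,095.0590665
Effective rate = $9,095.0590665 ÷ $950,815 = 0.957% of market value

0.957%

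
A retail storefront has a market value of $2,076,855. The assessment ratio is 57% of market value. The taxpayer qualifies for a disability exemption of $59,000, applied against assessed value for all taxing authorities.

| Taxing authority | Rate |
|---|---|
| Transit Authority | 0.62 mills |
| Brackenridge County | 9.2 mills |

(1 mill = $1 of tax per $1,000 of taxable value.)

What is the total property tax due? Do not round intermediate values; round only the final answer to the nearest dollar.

$11,046

Assessed value = $2,076,855 × 0.57 = $1,183,807.35
Taxable value = $1,183,807.35 − $59,000 = $1,124,807.35
Transit Authority: $1,124,807.35 × 0.00062 = $697.380557
Brackenridge County: $1,124,807.35 × 0.0092 = $10,348.22762
Total = $697.380557 + $10,348.22762 = $11,045.608177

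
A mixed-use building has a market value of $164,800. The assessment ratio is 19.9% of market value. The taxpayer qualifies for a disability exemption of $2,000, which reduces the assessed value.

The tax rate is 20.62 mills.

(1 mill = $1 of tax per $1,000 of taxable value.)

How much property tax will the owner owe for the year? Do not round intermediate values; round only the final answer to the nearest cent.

Assessed value = $164,800 × 0.199 = $32,795.2
Taxable value = $32,795.2 − $2,000 = $30,795.2
Tax = $30,795.2 × 0.02062 = $634.997024

$635.00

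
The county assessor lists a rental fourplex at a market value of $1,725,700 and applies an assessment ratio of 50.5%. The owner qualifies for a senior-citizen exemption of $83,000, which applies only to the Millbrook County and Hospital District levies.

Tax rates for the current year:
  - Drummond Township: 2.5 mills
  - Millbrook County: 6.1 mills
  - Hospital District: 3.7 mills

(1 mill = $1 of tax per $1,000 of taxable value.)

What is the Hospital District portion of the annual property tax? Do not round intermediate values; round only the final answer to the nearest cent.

Assessed value = $1,725,700 × 0.505 = $871,478.5
Hospital District taxable value = $871,478.5 − $83,000 = $788,478.5
Hospital District levy = $788,478.5 × 0.0037 = $2,917.37045

$2,917.37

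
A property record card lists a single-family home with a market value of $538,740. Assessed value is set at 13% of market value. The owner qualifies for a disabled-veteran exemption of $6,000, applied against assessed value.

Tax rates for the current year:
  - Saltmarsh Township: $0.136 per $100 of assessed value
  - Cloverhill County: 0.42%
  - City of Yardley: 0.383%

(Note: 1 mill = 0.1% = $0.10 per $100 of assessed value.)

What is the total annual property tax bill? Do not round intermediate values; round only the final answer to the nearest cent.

$601.30

Assessed value = $538,740 × 0.13 = $70,036.2
Taxable value = $70,036.2 − $6,000 = $64,036.2
Saltmarsh Township: $64,036.2 × 0.00136 = $87.089232
Cloverhill County: $64,036.2 × 0.0042 = $268.95204
City of Yardley: $64,036.2 × 0.00383 = $245.258646
Total = $601.299918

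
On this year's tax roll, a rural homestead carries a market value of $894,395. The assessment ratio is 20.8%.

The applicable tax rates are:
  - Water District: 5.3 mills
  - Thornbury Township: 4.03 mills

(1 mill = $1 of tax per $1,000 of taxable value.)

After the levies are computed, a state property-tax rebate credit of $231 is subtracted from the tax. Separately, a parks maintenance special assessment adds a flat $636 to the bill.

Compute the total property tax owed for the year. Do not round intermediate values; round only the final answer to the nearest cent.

$2,140.70

Assessed value = $894,395 × 0.208 = $186,034.16
Water District: $186,034.16 × 0.0053 = $985.981048
Thornbury Township: $186,034.16 × 0.00403 = $749.7176648
Levies subtotal = $1,735.6987128
After credit = $1,735.6987128 − $231 = $1,504.6987128
Total = $1,504.6987128 + $636 = $2,140.6987128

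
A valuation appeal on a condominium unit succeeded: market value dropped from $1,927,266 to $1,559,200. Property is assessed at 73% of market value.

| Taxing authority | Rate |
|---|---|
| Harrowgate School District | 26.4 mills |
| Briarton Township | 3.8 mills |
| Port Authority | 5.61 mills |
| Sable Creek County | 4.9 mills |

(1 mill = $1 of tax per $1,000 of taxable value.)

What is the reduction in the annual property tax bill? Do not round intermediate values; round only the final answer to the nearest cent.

Old assessed value = $1,927,266 × 0.73 = $1,406,904.18
New assessed value = $1,559,200 × 0.73 = $1,138,216
Combined rate = 0.0264 + 0.0038 + 0.00561 + 0.0049 = 0.04071
Old tax = $1,406,904.18 × 0.04071 = $57,275.0691678
New tax = $1,138,216 × 0.04071 = $46,336.77336
Reduction = $57,275.0691678 − $46,336.77336 = $10,938.2958078

$10,938.30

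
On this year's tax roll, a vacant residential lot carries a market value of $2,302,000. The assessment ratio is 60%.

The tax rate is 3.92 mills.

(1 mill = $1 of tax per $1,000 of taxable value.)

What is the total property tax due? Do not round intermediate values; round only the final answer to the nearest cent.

Assessed value = $2,302,000 × 0.6 = $1,381,200
Tax = $1,381,200 × 0.00392 = $5,414.304

$5,414.30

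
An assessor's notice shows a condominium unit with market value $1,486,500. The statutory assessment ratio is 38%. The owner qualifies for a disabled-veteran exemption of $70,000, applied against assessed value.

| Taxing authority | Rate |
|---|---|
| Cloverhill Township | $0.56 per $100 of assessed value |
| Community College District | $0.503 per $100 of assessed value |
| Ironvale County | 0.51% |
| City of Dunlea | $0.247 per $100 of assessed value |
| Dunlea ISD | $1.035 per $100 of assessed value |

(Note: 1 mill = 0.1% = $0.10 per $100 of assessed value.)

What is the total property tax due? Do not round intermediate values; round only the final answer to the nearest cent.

$14,128.54

Assessed value = $1,486,500 × 0.38 = $564,870
Taxable value = $564,870 − $70,000 = $494,870
Cloverhill Township: $494,870 × 0.0056 = $2,771.272
Community College District: $494,870 × 0.00503 = $2,489.1961
Ironvale County: $494,870 × 0.0051 = $2,523.837
City of Dunlea: $494,870 × 0.00247 = $1,222.3289
Dunlea ISD: $494,870 × 0.01035 = $5,121.9045
Total = $14,128.5385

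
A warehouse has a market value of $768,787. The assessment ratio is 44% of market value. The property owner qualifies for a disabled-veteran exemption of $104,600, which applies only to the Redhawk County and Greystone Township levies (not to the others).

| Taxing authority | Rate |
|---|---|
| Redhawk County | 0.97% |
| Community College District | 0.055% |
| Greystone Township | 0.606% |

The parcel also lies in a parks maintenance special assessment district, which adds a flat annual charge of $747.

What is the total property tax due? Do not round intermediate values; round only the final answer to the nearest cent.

$4,615.63

Assessed value = $768,787 × 0.44 = $338,266.28
Redhawk County: ($338,266.28 − $104,600) × 0.0097 = $233,666.28 × 0.0097 = $2,266.562916
Community College District: $338,266.28 × 0.00055 = $186.046454
Greystone Township: ($338,266.28 − $104,600) × 0.00606 = $233,666.28 × 0.00606 = $1,416.0176568
Levies subtotal = $3,868.6270268
Total = $3,868.6270268 + $747 = $4,615.6270268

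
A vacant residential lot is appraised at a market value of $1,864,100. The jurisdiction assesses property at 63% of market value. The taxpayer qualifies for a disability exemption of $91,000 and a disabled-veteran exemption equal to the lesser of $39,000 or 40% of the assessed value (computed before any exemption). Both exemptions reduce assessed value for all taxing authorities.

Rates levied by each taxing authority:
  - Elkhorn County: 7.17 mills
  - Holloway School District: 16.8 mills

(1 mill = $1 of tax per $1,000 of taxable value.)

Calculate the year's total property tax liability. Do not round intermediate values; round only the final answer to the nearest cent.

Assessed value = $1,864,100 × 0.63 = $1,174,383
Disabled-veteran exemption = min($39,000, 40% × $1,174,383) = min($39,000, $469,753.2) = $39,000 (dollar cap binds)
Taxable value = $1,174,383 − $91,000 − $39,000 = $1,044,383
Elkhorn County: $1,044,383 × 0.00717 = $7,488.22611
Holloway School District: $1,044,383 × 0.0168 = $17,545.6344
Total = $25,033.86051

$25,033.86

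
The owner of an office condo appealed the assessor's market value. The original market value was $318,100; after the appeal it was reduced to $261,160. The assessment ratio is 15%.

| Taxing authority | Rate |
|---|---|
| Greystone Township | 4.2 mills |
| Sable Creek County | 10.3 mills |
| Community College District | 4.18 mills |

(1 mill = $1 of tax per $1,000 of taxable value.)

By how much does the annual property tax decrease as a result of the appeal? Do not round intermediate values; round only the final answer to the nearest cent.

$159.55

Old assessed value = $318,100 × 0.15 = $47,715
New assessed value = $261,160 × 0.15 = $39,174
Combined rate = 0.0042 + 0.0103 + 0.00418 = 0.01868
Old tax = $47,715 × 0.01868 = $891.3162
New tax = $39,174 × 0.01868 = $731.77032
Reduction = $891.3162 − $731.77032 = $159.54588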